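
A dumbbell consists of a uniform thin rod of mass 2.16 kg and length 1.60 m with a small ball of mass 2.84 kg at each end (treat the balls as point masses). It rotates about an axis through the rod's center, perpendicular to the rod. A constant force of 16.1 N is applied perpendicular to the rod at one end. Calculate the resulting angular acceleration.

α ≈ 3.14 rad/s²

I_rod = (1/12)ML² = (1/12)(2.16)(1.60)² = 0.4608 kg·m².
I_balls = 2·m·(L/2)² = 2(2.84)(0.8000)² = 3.635 kg·m².
Total I = 4.096 kg·m².
τ = F·(L/2) = (16.1)(0.800) = 12.88 N·m.
α = τ/I = 12.88/4.096 = 3.145 rad/s².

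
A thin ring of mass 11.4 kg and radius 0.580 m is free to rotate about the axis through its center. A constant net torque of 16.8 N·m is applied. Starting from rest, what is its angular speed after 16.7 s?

ω ≈ 73.2 rad/s

I = MR² = (11.4)(0.580)² = 3.835 kg·m².
α = τ/I = 16.8/3.835 = 4.381 rad/s².
ω = ω₀ + αt = 0 + (4.381)(16.7) = 73.16 rad/s.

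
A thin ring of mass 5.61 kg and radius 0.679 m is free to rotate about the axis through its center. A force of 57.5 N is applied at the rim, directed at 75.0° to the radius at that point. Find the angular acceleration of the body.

α ≈ 14.6 rad/s²

I = MR² = (5.61)(0.679)² = 2.586 kg·m².
Only the tangential component produces torque: τ = F R sinθ = (57.5)(0.679) sin 75.0° = 37.71 N·m.
From τ = Iα: α = 37.71/2.586 = 14.58 rad/s².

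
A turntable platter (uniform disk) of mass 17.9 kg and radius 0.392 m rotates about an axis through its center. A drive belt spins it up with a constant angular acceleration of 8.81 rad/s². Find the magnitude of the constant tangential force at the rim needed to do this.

I = ½MR² = (1/2)(17.9)(0.392)² = 1.375 kg·m².
The required torque is τ = Iα = (1.375)(8.810) = 12.12 N·m.
A tangential force at the rim gives τ = FR, so F = τ/R = 12.12/0.392 = 30.91 N.

F ≈ 30.9 N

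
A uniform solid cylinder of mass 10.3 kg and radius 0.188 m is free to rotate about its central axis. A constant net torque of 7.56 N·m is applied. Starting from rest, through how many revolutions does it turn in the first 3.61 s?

≈ 43.1 revolutions

I = ½MR² = (1/2)(10.3)(0.188)² = 0.1820 kg·m².
α = τ/I = 7.56/0.1820 = 41.53 rad/s².
θ = ½αt² = ½(41.53)(3.61)² = 270.6 rad.
Revolutions = θ/(2π) = 43.07.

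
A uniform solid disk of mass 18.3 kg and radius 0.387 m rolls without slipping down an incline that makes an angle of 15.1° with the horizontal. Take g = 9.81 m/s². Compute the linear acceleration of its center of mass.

Translation along the incline: Mg sinθ − f = Ma.
Rotation about the center: fR = Iα with I = ½MR². No-slip gives a = αR, so f = (I/R²)a = (1/2)M a.
Substituting: Mg sinθ = (1 + 0.5000)Ma, so a = g sinθ/(1 + 0.5000) = (9.81) sin 15.1° / 1.500 = 1.704 m/s².

a ≈ 1.70 m/s²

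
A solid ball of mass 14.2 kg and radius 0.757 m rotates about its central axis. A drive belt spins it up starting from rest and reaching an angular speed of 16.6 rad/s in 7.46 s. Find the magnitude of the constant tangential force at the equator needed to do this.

I = (2/5)MR² = (2/5)(14.2)(0.757)² = 3.255 kg·m².
α = Δω/Δt = (16.6 − 0)/7.46 = 2.225 rad/s².
The required torque is τ = Iα = (3.255)(2.225) = 7.243 N·m.
A tangential force at the equator gives τ = FR, so F = τ/R = 7.243/0.757 = 9.568 N.

F ≈ 9.57 N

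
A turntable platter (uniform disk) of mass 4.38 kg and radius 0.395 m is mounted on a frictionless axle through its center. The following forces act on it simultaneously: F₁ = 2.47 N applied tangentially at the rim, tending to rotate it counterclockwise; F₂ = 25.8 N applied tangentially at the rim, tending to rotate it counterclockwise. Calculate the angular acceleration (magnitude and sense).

I = ½MR² = (1/2)(4.38)(0.395)² = 0.3417 kg·m².
Taking counterclockwise as positive: τ₁ = +(2.47)(0.395) = +0.9757 N·m; τ₂ = +(25.8)(0.395) = +10.19 N·m.
Net torque τ = 11.17 N·m.
α = τ/I = 11.17/0.3417 = 32.68 rad/s².

α ≈ 32.7 rad/s², counterclockwise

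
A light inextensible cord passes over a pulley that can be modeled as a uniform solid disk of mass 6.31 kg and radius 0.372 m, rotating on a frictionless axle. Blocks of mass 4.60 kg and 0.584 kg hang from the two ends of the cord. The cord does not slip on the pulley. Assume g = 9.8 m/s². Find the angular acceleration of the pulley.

I = ½MR² = (1/2)(6.31)(0.372)² = 0.4366 kg·m².
Heavier block: m₁g − T₁ = m₁a. Lighter block: T₂ − m₂g = m₂a.
Pulley: (T₁ − T₂)R = Iα = I(a/R), so T₁ − T₂ = (I/R²)a = (1/2)M_p a = 3.155·a.
Adding the three: (m₁ − m₂)g = (m₁ + m₂ + 3.155)a, so a = (4.60 − 0.584)(9.8)/(4.60 + 0.584 + 3.155) = 4.720 m/s².
α = a/R = 4.720/0.372 = 12.69 rad/s².

α ≈ 12.7 rad/s²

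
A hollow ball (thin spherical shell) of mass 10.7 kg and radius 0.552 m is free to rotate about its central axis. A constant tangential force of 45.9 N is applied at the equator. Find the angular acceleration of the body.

I = (2/3)MR² = (2/3)(10.7)(0.552)² = 2.174 kg·m².
τ = F R = (45.9)(0.552) = 25.34 N·m.
Newton's second law for rotation, τ = Iα, gives α = τ/I = 25.34/2.174 = 11.66 rad/s².

α ≈ 11.7 rad/s²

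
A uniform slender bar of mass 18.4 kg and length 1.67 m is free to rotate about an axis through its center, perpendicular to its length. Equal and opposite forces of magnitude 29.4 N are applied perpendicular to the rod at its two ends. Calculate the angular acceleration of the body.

α ≈ 11.5 rad/s²

I = (1/12)ML² = (1/12)(18.4)(1.67)² = 4.276 kg·m².
The couple gives τ = F·(L/2) + F·(L/2) = F L = (29.4)(1.67) = 49.10 N·m.
From τ = Iα: α = 49.10/4.276 = 11.48 rad/s².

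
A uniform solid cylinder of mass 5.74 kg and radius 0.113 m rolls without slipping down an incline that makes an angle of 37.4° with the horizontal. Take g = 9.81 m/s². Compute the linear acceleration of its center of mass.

Translation along the incline: Mg sinθ − f = Ma.
Rotation about the center: fR = Iα with I = ½MR². No-slip gives a = αR, so f = (I/R²)a = (1/2)M a.
Substituting: Mg sinθ = (1 + 0.5000)Ma, so a = g sinθ/(1 + 0.5000) = (9.81) sin 37.4° / 1.500 = 3.972 m/s².

a ≈ 3.97 m/s²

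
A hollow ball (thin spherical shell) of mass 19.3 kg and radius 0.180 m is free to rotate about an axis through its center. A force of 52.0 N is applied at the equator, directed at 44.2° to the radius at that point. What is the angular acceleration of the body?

α ≈ 15.7 rad/s²

I = (2/3)MR² = (2/3)(19.3)(0.180)² = 0.4169 kg·m².
Only the tangential component produces torque: τ = F R sinθ = (52.0)(0.180) sin 44.2° = 6.525 N·m.
From τ = Iα: α = 6.525/0.4169 = 15.65 rad/s².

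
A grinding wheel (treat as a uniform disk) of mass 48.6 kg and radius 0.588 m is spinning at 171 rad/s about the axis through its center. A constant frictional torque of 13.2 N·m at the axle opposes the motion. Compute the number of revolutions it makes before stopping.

I = ½MR² = (1/2)(48.6)(0.588)² = 8.402 kg·m².
The net torque has magnitude 13.2 N·m, opposing ω.
|α| = τ/I = 13.20/8.402 = 1.571 rad/s² (deceleration).
ω² = ω₀² − 2|α|θ with ω = 0 ⇒ θ = ω₀²/(2|α|) = 9306 rad = 1481 rev.

≈ 1480 revolutions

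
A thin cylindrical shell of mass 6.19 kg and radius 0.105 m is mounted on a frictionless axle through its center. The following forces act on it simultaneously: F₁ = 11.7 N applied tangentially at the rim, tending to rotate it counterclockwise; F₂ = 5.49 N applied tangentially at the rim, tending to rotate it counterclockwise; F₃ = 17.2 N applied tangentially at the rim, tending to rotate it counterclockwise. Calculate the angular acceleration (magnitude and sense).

I = MR² = (6.19)(0.105)² = 0.06824 kg·m².
Taking counterclockwise as positive: τ₁ = +(11.7)(0.105) = +1.228 N·m; τ₂ = +(5.49)(0.105) = +0.5765 N·m; τ₃ = +(17.2)(0.105) = +1.806 N·m.
Net torque τ = 3.611 N·m.
α = τ/I = 3.611/0.06824 = 52.91 rad/s².

α ≈ 52.9 rad/s², counterclockwise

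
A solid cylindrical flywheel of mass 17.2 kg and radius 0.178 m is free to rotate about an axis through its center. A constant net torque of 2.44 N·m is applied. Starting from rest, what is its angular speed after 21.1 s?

I = ½MR² = (1/2)(17.2)(0.178)² = 0.2725 kg·m².
α = τ/I = 2.44/0.2725 = 8.955 rad/s².
ω = ω₀ + αt = 0 + (8.955)(21.1) = 188.9 rad/s.

ω ≈ 189 rad/s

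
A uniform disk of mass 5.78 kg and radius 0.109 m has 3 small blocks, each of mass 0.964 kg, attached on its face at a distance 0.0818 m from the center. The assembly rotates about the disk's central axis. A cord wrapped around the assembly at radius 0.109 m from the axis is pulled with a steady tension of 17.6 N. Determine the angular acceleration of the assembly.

I_disk = ½MR² = ½(5.78)(0.109)² = 0.03434 kg·m².
I_blocks = 3·m·r² = 3(0.964)(0.0818)² = 0.01935 kg·m².
Total I = 0.05369 kg·m².
τ = F r = (17.6)(0.109) = 1.918 N·m.
α = τ/I = 1.918/0.05369 = 35.73 rad/s².

α ≈ 35.7 rad/s²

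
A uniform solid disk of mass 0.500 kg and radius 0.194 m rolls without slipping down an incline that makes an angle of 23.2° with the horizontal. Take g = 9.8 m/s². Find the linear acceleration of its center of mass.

Translation along the incline: Mg sinθ − f = Ma.
Rotation about the center: fR = Iα with I = ½MR². No-slip gives a = αR, so f = (I/R²)a = (1/2)M a.
Substituting: Mg sinθ = (1 + 0.5000)Ma, so a = g sinθ/(1 + 0.5000) = (9.8) sin 23.2° / 1.500 = 2.574 m/s².

a ≈ 2.57 m/s²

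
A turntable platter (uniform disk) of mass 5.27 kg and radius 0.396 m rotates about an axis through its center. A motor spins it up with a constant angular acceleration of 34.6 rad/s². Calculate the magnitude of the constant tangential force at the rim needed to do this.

F ≈ 36.1 N

I = ½MR² = (1/2)(5.27)(0.396)² = 0.4132 kg·m².
The required torque is τ = Iα = (0.4132)(34.60) = 14.30 N·m.
A tangential force at the rim gives τ = FR, so F = τ/R = 14.30/0.396 = 36.10 N.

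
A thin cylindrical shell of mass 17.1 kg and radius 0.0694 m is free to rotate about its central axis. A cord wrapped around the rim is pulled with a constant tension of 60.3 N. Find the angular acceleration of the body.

I = MR² = (17.1)(0.0694)² = 0.08236 kg·m².
τ = F R = (60.3)(0.0694) = 4.185 N·m.
Newton's second law for rotation, τ = Iα, gives α = τ/I = 4.185/0.08236 = 50.81 rad/s².

α ≈ 50.8 rad/s²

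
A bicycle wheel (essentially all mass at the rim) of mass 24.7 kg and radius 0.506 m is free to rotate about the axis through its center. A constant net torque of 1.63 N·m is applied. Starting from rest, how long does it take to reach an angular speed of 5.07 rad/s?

t ≈ 19.7 s

I = MR² = (24.7)(0.506)² = 6.324 kg·m².
α = τ/I = 1.63/6.324 = 0.2577 rad/s².
ω = αt ⇒ t = ω/α = 5.07/0.2577 = 19.67 s.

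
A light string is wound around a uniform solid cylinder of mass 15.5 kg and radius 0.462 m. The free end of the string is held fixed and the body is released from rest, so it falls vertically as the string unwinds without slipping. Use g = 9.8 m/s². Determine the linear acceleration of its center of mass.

a ≈ 6.53 m/s²

Translation: Mg − T = Ma. Rotation about the center: TR = Iα with I = ½MR².
With a = αR: T = (I/R²)a = (1/2)M a, so Mg = (1 + 0.5000)Ma.
a = g/(1 + 0.5000) = 9.8/1.500 = 6.533 m/s².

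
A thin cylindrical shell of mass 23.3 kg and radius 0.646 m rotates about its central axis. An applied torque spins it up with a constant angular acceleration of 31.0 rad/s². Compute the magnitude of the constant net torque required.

I = MR² = (23.3)(0.646)² = 9.723 kg·m².
τ = Iα = (9.723)(31.00) = 301.4 N·m.

τ ≈ 301 N·m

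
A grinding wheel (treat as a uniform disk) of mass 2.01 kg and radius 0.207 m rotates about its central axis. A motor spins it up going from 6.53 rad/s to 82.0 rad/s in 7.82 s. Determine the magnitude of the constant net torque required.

τ ≈ 0.416 N·m

I = ½MR² = (1/2)(2.01)(0.207)² = 0.04306 kg·m².
α = Δω/Δt = (82.0 − 6.53)/7.82 = 9.651 rad/s².
τ = Iα = (0.04306)(9.651) = 0.4156 N·m.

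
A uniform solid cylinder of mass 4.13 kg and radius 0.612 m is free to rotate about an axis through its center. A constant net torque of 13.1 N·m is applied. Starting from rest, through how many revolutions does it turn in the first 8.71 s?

I = ½MR² = (1/2)(4.13)(0.612)² = 0.7734 kg·m².
α = τ/I = 13.1/0.7734 = 16.94 rad/s².
θ = ½αt² = ½(16.94)(8.71)² = 642.5 rad.
Revolutions = θ/(2π) = 102.3.

≈ 102 revolutions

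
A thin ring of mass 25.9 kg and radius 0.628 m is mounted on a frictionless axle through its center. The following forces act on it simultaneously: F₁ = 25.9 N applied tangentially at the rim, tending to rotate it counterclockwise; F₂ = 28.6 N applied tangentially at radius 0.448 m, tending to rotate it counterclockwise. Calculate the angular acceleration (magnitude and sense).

I = MR² = (25.9)(0.628)² = 10.21 kg·m².
Taking counterclockwise as positive: τ₁ = +(25.9)(0.628) = +16.27 N·m; τ₂ = +(28.6)(0.448) = +12.81 N·m.
Net torque τ = 29.08 N·m.
α = τ/I = 29.08/10.21 = 2.847 rad/s².

α ≈ 2.85 rad/s², counterclockwise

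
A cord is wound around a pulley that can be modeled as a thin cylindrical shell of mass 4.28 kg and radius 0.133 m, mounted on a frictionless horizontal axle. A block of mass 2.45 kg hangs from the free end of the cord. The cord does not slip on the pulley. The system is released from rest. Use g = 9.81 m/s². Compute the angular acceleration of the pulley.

α ≈ 26.9 rad/s²

I = MR² = (4.28)(0.133)² = 0.07571 kg·m².
Block: mg − T = ma. Pulley: TR = Iα. No-slip: a = αR, so T = (I/R²)a = 4.280·a.
Then mg = (m + 4.280)a, so a = (2.45)(9.81)/(2.45 + 4.280) = 3.571 m/s².
α = a/R = 3.571/0.133 = 26.85 rad/s².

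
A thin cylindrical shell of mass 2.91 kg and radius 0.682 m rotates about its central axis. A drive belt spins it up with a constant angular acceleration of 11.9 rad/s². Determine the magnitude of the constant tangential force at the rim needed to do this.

I = MR² = (2.91)(0.682)² = 1.354 kg·m².
The required torque is τ = Iα = (1.354)(11.90) = 16.11 N·m.
A tangential force at the rim gives τ = FR, so F = τ/R = 16.11/0.682 = 23.62 N.

F ≈ 23.6 N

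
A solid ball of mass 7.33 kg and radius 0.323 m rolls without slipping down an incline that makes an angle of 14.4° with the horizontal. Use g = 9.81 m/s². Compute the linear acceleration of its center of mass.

Translation along the incline: Mg sinθ − f = Ma.
Rotation about the center: fR = Iα with I = (2/5)MR². No-slip gives a = αR, so f = (I/R²)a = (2/5)M a.
Substituting: Mg sinθ = (1 + 0.4000)Ma, so a = g sinθ/(1 + 0.4000) = (9.81) sin 14.4° / 1.400 = 1.743 m/s².

a ≈ 1.74 m/s²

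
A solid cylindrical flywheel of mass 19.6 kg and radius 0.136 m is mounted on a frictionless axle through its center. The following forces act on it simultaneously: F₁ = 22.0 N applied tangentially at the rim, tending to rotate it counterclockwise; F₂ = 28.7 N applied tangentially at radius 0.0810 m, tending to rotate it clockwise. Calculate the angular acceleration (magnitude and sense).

I = ½MR² = (1/2)(19.6)(0.136)² = 0.1813 kg·m².
Taking counterclockwise as positive: τ₁ = +(22.0)(0.136) = +2.992 N·m; τ₂ = −(28.7)(0.0810) = −2.325 N·m.
Net torque τ = 0.6673 N·m.
α = τ/I = 0.6673/0.1813 = 3.681 rad/s².

α ≈ 3.68 rad/s², counterclockwise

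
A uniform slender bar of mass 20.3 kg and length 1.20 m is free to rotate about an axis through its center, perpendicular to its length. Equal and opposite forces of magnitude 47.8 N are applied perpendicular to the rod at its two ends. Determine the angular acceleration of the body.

I = (1/12)ML² = (1/12)(20.3)(1.20)² = 2.436 kg·m².
The couple gives τ = F·(L/2) + F·(L/2) = F L = (47.8)(1.20) = 57.36 N·m.
Newton's second law for rotation, τ = Iα, gives α = τ/I = 57.36/2.436 = 23.55 rad/s².

α ≈ 23.5 rad/s²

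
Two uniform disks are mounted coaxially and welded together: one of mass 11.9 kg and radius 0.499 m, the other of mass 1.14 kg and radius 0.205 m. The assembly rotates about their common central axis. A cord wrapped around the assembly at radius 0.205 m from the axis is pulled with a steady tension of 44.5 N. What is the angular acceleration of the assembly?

I = ½M₁R₁² + ½M₂R₂² = ½(11.9)(0.499)² + ½(1.14)(0.205)² = 1.506 kg·m².
τ = F r = (44.5)(0.205) = 9.122 N·m.
α = τ/I = 9.122/1.506 = 6.059 rad/s².

α ≈ 6.06 rad/s²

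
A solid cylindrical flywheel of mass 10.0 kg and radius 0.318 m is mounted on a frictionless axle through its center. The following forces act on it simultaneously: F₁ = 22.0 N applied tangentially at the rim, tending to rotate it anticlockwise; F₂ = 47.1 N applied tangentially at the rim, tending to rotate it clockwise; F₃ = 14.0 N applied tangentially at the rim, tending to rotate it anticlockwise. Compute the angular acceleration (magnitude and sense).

α ≈ 6.98 rad/s², clockwise

I = ½MR² = (1/2)(10.0)(0.318)² = 0.5056 kg·m².
Taking anticlockwise as positive: τ₁ = +(22.0)(0.318) = +6.996 N·m; τ₂ = −(47.1)(0.318) = −14.98 N·m; τ₃ = +(14.0)(0.318) = +4.452 N·m.
Net torque τ = -3.530 N·m.
α = τ/I = -3.530/0.5056 = -6.981 rad/s².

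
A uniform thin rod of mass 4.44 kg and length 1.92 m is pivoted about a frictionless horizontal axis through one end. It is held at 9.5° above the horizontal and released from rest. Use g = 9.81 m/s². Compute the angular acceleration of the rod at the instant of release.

α ≈ 7.56 rad/s²

About the pivot, I = (1/3)ML² = (1/3)(4.44)(1.92)² = 5.456 kg·m².
The weight acts at the center, a distance L/2 = 0.9600 m from the pivot; τ = Mg(L/2) cos 9.5° = 41.24 N·m.
α = τ/I = 41.24/5.456 = 7.559 rad/s².
(Equivalently α = (3g/(2L)) cos 9.5° = 7.559 rad/s².)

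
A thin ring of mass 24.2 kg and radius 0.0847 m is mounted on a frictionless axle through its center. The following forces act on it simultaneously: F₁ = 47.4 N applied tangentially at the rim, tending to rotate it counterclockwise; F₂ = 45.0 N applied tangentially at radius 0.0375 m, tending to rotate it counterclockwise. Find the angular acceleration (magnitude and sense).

α ≈ 32.8 rad/s², counterclockwise

I = MR² = (24.2)(0.0847)² = 0.1736 kg·m².
Taking counterclockwise as positive: τ₁ = +(47.4)(0.0847) = +4.015 N·m; τ₂ = +(45.0)(0.0375) = +1.688 N·m.
Net torque τ = 5.702 N·m.
α = τ/I = 5.702/0.1736 = 32.84 rad/s².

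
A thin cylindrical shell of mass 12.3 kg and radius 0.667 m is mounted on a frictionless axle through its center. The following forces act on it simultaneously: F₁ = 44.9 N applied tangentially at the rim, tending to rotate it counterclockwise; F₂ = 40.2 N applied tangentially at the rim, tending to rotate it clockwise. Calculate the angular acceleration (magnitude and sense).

I = MR² = (12.3)(0.667)² = 5.472 kg·m².
Taking counterclockwise as positive: τ₁ = +(44.9)(0.667) = +29.95 N·m; τ₂ = −(40.2)(0.667) = −26.81 N·m.
Net torque τ = 3.135 N·m.
α = τ/I = 3.135/5.472 = 0.5729 rad/s².

α ≈ 0.573 rad/s², counterclockwise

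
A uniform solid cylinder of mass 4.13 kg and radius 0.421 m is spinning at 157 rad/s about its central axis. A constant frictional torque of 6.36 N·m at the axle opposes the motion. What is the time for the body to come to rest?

I = ½MR² = (1/2)(4.13)(0.421)² = 0.3660 kg·m².
The net torque has magnitude 6.36 N·m, opposing ω.
|α| = τ/I = 6.360/0.3660 = 17.38 rad/s² (deceleration).
0 = ω₀ − |α|t ⇒ t = ω₀/|α| = 157/17.38 = 9.035 s.

t ≈ 9.03 s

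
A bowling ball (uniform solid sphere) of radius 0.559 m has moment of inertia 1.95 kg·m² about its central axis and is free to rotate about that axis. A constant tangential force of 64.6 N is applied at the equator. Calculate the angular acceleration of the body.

α ≈ 18.5 rad/s²

τ = F R = (64.6)(0.559) = 36.11 N·m.
From τ = Iα: α = 36.11/1.950 = 18.52 rad/s².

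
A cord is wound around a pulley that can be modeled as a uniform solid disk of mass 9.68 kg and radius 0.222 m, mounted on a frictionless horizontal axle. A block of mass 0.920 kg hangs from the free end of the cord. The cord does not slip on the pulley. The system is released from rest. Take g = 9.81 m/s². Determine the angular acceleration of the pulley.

I = ½MR² = (1/2)(9.68)(0.222)² = 0.2385 kg·m².
Block: mg − T = ma. Pulley: TR = Iα. No-slip: a = αR, so T = (I/R²)a = 4.840·a.
Then mg = (m + 4.840)a, so a = (0.920)(9.81)/(0.920 + 4.840) = 1.567 m/s².
α = a/R = 1.567/0.222 = 7.058 rad/s².

α ≈ 7.06 rad/s²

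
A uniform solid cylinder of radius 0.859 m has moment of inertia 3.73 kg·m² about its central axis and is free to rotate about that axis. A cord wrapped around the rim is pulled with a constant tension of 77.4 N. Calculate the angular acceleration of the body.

τ = F R = (77.4)(0.859) = 66.49 N·m.
From τ = Iα: α = 66.49/3.730 = 17.82 rad/s².

α ≈ 17.8 rad/s²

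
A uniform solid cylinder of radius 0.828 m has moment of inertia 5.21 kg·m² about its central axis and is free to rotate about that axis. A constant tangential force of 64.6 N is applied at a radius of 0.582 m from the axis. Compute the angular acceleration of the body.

τ = F·r = (64.6)(0.582) = 37.60 N·m.
Newton's second law for rotation, τ = Iα, gives α = τ/I = 37.60/5.210 = 7.216 rad/s².

α ≈ 7.22 rad/s²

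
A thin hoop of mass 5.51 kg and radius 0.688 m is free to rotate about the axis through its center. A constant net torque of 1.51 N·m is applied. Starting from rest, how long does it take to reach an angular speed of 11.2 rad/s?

t ≈ 19.3 s

I = MR² = (5.51)(0.688)² = 2.608 kg·m².
α = τ/I = 1.51/2.608 = 0.5790 rad/s².
ω = αt ⇒ t = ω/α = 11.2/0.5790 = 19.35 s.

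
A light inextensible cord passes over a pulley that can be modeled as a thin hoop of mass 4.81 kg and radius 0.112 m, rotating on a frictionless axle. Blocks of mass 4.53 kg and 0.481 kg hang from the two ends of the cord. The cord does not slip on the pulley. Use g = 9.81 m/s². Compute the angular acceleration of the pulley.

α ≈ 36.1 rad/s²

I = MR² = (4.81)(0.112)² = 0.06034 kg·m².
Heavier block: m₁g − T₁ = m₁a. Lighter block: T₂ − m₂g = m₂a.
Pulley: (T₁ − T₂)R = Iα = I(a/R), so T₁ − T₂ = (I/R²)a = 1·M_p a = 4.810·a.
Adding the three: (m₁ − m₂)g = (m₁ + m₂ + 4.810)a, so a = (4.53 − 0.481)(9.81)/(4.53 + 0.481 + 4.810) = 4.044 m/s².
α = a/R = 4.044/0.112 = 36.11 rad/s².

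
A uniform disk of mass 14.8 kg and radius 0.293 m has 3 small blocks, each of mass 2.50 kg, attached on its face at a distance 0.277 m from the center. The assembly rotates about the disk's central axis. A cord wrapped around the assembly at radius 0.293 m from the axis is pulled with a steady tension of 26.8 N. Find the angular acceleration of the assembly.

α ≈ 6.49 rad/s²

I_disk = ½MR² = ½(14.8)(0.293)² = 0.6353 kg·m².
I_blocks = 3·m·r² = 3(2.50)(0.277)² = 0.5755 kg·m².
Total I = 1.211 kg·m².
τ = F r = (26.8)(0.293) = 7.852 N·m.
α = τ/I = 7.852/1.211 = 6.486 rad/s².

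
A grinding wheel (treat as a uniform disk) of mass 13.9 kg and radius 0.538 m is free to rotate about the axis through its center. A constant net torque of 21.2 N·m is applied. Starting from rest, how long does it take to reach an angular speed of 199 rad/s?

I = ½MR² = (1/2)(13.9)(0.538)² = 2.012 kg·m².
α = τ/I = 21.2/2.012 = 10.54 rad/s².
ω = αt ⇒ t = ω/α = 199/10.54 = 18.88 s.

t ≈ 18.9 s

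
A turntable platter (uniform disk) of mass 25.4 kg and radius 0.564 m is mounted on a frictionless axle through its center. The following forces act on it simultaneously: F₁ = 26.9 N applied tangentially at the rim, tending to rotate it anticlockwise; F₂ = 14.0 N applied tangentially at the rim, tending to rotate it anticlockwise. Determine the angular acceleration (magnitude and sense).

I = ½MR² = (1/2)(25.4)(0.564)² = 4.040 kg·m².
Taking anticlockwise as positive: τ₁ = +(26.9)(0.564) = +15.17 N·m; τ₂ = +(14.0)(0.564) = +7.896 N·m.
Net torque τ = 23.07 N·m.
α = τ/I = 23.07/4.040 = 5.710 rad/s².

α ≈ 5.71 rad/s², anticlockwise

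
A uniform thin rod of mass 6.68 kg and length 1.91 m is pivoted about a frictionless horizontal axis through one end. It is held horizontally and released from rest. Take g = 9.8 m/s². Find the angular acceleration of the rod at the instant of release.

α ≈ 7.70 rad/s²

About the pivot, I = (1/3)ML² = (1/3)(6.68)(1.91)² = 8.123 kg·m².
The weight acts at the center, a distance L/2 = 0.9550 m from the pivot; τ = Mg(L/2) = 62.52 N·m.
α = τ/I = 62.52/8.123 = 7.696 rad/s².
(Equivalently α = (3g/(2L)) = 7.696 rad/s².)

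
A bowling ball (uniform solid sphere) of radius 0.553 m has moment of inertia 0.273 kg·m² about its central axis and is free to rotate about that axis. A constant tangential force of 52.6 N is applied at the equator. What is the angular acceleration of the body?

α ≈ 107 rad/s²

τ = F R = (52.6)(0.553) = 29.09 N·m.
Newton's second law for rotation, τ = Iα, gives α = τ/I = 29.09/0.2730 = 106.5 rad/s².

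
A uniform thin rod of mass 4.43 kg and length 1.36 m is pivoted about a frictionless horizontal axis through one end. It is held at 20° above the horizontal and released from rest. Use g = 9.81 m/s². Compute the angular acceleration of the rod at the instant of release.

About the pivot, I = (1/3)ML² = (1/3)(4.43)(1.36)² = 2.731 kg·m².
The weight acts at the center, a distance L/2 = 0.6800 m from the pivot; τ = Mg(L/2) cos 20° = 27.77 N·m.
α = τ/I = 27.77/2.731 = 10.17 rad/s².

α ≈ 10.2 rad/s²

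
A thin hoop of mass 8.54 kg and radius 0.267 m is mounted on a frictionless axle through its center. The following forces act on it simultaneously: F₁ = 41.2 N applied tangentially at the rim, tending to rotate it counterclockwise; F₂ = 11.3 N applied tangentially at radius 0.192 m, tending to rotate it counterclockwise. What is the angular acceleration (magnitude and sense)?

α ≈ 21.6 rad/s², counterclockwise

I = MR² = (8.54)(0.267)² = 0.6088 kg·m².
Taking counterclockwise as positive: τ₁ = +(41.2)(0.267) = +11.00 N·m; τ₂ = +(11.3)(0.192) = +2.170 N·m.
Net torque τ = 13.17 N·m.
α = τ/I = 13.17/0.6088 = 21.63 rad/s².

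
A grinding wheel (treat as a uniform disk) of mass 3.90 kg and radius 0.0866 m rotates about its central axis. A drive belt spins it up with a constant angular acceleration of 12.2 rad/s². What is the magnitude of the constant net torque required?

I = ½MR² = (1/2)(3.90)(0.0866)² = 0.01462 kg·m².
τ = Iα = (0.01462)(12.20) = 0.1784 N·m.

τ ≈ 0.178 N·m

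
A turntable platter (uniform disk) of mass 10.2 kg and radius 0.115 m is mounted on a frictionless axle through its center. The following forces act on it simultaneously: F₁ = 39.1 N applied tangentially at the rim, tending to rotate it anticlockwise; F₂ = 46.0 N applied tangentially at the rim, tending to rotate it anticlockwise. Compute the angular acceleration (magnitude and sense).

I = ½MR² = (1/2)(10.2)(0.115)² = 0.06745 kg·m².
Taking anticlockwise as positive: τ₁ = +(39.1)(0.115) = +4.497 N·m; τ₂ = +(46.0)(0.115) = +5.290 N·m.
Net torque τ = 9.787 N·m.
α = τ/I = 9.787/0.06745 = 145.1 rad/s².

α ≈ 145 rad/s², anticlockwise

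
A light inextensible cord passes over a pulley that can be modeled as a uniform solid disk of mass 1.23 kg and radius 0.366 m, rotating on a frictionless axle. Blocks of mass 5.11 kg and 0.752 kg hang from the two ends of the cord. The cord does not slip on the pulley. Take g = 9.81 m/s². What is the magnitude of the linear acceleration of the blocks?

I = ½MR² = (1/2)(1.23)(0.366)² = 0.08238 kg·m².
Heavier block: m₁g − T₁ = m₁a. Lighter block: T₂ − m₂g = m₂a.
Pulley: (T₁ − T₂)R = Iα = I(a/R), so T₁ − T₂ = (I/R²)a = (1/2)M_p a = 0.6150·a.
Adding the three: (m₁ − m₂)g = (m₁ + m₂ + 0.6150)a, so a = (5.11 − 0.752)(9.81)/(5.11 + 0.752 + 0.6150) = 6.601 m/s².

a ≈ 6.60 m/s²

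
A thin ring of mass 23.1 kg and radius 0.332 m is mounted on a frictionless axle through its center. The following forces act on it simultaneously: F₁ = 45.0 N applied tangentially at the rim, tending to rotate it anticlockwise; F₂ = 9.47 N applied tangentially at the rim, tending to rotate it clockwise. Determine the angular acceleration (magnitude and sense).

I = MR² = (23.1)(0.332)² = 2.546 kg·m².
Taking anticlockwise as positive: τ₁ = +(45.0)(0.332) = +14.94 N·m; τ₂ = −(9.47)(0.332) = −3.144 N·m.
Net torque τ = 11.80 N·m.
α = τ/I = 11.80/2.546 = 4.633 rad/s².

α ≈ 4.63 rad/s², anticlockwise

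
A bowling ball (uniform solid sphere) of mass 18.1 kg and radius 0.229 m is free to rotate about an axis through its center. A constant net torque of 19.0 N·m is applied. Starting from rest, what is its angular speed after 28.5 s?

ω ≈ 1430 rad/s

I = (2/5)MR² = (2/5)(18.1)(0.229)² = 0.3797 kg·m².
α = τ/I = 19.0/0.3797 = 50.04 rad/s².
ω = ω₀ + αt = 0 + (50.04)(28.5) = 1426 rad/s.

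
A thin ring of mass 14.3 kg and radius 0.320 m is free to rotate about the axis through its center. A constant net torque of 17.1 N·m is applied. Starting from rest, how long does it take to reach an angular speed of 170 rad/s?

t ≈ 14.6 s

I = MR² = (14.3)(0.320)² = 1.464 kg·m².
α = τ/I = 17.1/1.464 = 11.68 rad/s².
ω = αt ⇒ t = ω/α = 170/11.68 = 14.56 s.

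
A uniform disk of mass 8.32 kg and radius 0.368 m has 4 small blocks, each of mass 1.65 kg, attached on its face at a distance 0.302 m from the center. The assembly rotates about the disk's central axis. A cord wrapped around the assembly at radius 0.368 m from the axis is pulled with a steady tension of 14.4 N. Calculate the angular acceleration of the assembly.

I_disk = ½MR² = ½(8.32)(0.368)² = 0.5634 kg·m².
I_blocks = 4·m·r² = 4(1.65)(0.302)² = 0.6019 kg·m².
Total I = 1.165 kg·m².
τ = F r = (14.4)(0.368) = 5.299 N·m.
α = τ/I = 5.299/1.165 = 4.547 rad/s².

α ≈ 4.55 rad/s²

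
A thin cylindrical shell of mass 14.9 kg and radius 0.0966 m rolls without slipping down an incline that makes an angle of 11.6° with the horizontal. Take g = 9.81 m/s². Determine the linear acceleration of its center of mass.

Translation along the incline: Mg sinθ − f = Ma.
Rotation about the center: fR = Iα with I = MR². No-slip gives a = αR, so f = (I/R²)a = M a.
Substituting: Mg sinθ = (1 + 1.000)Ma, so a = g sinθ/(1 + 1.000) = (9.81) sin 11.6° / 2.000 = 0.9863 m/s².

a ≈ 0.986 m/s²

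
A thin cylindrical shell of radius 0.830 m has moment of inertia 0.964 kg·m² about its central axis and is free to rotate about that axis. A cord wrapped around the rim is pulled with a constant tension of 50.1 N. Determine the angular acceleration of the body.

τ = F R = (50.1)(0.830) = 41.58 N·m.
From τ = Iα: α = 41.58/0.9640 = 43.14 rad/s².

α ≈ 43.1 rad/s²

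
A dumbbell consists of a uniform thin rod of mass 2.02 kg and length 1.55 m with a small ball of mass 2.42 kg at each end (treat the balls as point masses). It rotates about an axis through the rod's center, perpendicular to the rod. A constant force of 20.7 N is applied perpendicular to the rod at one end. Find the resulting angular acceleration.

α ≈ 4.84 rad/s²

I_rod = (1/12)ML² = (1/12)(2.02)(1.55)² = 0.4044 kg·m².
I_balls = 2·m·(L/2)² = 2(2.42)(0.7750)² = 2.907 kg·m².
Total I = 3.311 kg·m².
τ = F·(L/2) = (20.7)(0.775) = 16.04 N·m.
α = τ/I = 16.04/3.311 = 4.845 rad/s².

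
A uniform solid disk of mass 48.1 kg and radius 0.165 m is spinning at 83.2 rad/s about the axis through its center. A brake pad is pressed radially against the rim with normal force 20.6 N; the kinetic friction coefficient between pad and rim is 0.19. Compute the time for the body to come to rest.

I = ½MR² = (1/2)(48.1)(0.165)² = 0.6548 kg·m².
Friction force f = μN = (0.19)(20.6) = 3.914 N at the rim; torque magnitude τ = fR = 0.6458 N·m, opposing ω.
|α| = τ/I = 0.6458/0.6548 = 0.9863 rad/s² (deceleration).
0 = ω₀ − |α|t ⇒ t = ω₀/|α| = 83.2/0.9863 = 84.35 s.

t ≈ 84.4 s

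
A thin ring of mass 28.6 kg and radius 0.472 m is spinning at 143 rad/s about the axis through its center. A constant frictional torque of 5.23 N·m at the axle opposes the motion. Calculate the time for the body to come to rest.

I = MR² = (28.6)(0.472)² = 6.372 kg·m².
The net torque has magnitude 5.23 N·m, opposing ω.
|α| = τ/I = 5.230/6.372 = 0.8208 rad/s² (deceleration).
0 = ω₀ − |α|t ⇒ t = ω₀/|α| = 143/0.8208 = 174.2 s.

t ≈ 174 s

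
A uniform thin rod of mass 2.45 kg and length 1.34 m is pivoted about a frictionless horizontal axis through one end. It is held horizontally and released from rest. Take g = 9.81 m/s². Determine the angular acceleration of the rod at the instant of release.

α ≈ 11.0 rad/s²

About the pivot, I = (1/3)ML² = (1/3)(2.45)(1.34)² = 1.466 kg·m².
The weight acts at the center, a distance L/2 = 0.6700 m from the pivot; τ = Mg(L/2) = 16.10 N·m.
α = τ/I = 16.10/1.466 = 10.98 rad/s².
(Equivalently α = (3g/(2L)) = 10.98 rad/s².)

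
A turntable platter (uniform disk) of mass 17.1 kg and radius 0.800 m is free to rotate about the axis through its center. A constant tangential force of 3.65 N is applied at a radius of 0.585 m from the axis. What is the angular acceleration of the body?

α ≈ 0.390 rad/s²

I = ½MR² = (1/2)(17.1)(0.800)² = 5.472 kg·m².
τ = F·r = (3.65)(0.585) = 2.135 N·m.
Newton's second law for rotation, τ = Iα, gives α = τ/I = 2.135/5.472 = 0.3902 rad/s².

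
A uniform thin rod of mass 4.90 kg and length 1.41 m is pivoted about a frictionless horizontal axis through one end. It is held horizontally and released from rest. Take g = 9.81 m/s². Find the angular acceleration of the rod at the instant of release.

About the pivot, I = (1/3)ML² = (1/3)(4.90)(1.41)² = 3.247 kg·m².
The weight acts at the center, a distance L/2 = 0.7050 m from the pivot; τ = Mg(L/2) = 33.89 N·m.
α = τ/I = 33.89/3.247 = 10.44 rad/s².

α ≈ 10.4 rad/s²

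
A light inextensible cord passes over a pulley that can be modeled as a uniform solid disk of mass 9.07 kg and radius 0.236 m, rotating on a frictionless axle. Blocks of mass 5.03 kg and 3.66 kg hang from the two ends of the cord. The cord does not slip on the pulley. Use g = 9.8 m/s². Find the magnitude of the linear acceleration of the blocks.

a ≈ 1.02 m/s²

I = ½MR² = (1/2)(9.07)(0.236)² = 0.2526 kg·m².
Heavier block: m₁g − T₁ = m₁a. Lighter block: T₂ − m₂g = m₂a.
Pulley: (T₁ − T₂)R = Iα = I(a/R), so T₁ − T₂ = (I/R²)a = (1/2)M_p a = 4.535·a.
Adding the three: (m₁ − m₂)g = (m₁ + m₂ + 4.535)a, so a = (5.03 − 3.66)(9.8)/(5.03 + 3.66 + 4.535) = 1.015 m/s².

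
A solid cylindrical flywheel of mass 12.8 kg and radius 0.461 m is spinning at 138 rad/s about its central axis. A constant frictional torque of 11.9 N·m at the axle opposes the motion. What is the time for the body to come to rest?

t ≈ 15.8 s

I = ½MR² = (1/2)(12.8)(0.461)² = 1.360 kg·m².
The net torque has magnitude 11.9 N·m, opposing ω.
|α| = τ/I = 11.90/1.360 = 8.749 rad/s² (deceleration).
0 = ω₀ − |α|t ⇒ t = ω₀/|α| = 138/8.749 = 15.77 s.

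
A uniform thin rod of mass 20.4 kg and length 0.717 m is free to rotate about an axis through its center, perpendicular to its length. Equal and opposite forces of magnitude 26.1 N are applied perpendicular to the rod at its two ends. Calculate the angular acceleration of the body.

I = (1/12)ML² = (1/12)(20.4)(0.717)² = 0.8740 kg·m².
The couple gives τ = F·(L/2) + F·(L/2) = F L = (26.1)(0.717) = 18.71 N·m.
From τ = Iα: α = 18.71/0.8740 = 21.41 rad/s².

α ≈ 21.4 rad/s²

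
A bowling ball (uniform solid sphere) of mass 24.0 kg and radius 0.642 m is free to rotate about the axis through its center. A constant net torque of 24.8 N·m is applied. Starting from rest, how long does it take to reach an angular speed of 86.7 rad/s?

t ≈ 13.8 s

I = (2/5)MR² = (2/5)(24.0)(0.642)² = 3.957 kg·m².
α = τ/I = 24.8/3.957 = 6.268 rad/s².
ω = αt ⇒ t = ω/α = 86.7/6.268 = 13.83 s.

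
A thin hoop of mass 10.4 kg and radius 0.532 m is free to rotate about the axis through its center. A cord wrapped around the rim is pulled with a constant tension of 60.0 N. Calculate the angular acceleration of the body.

I = MR² = (10.4)(0.532)² = 2.943 kg·m².
τ = F R = (60.0)(0.532) = 31.92 N·m.
Newton's second law for rotation, τ = Iα, gives α = τ/I = 31.92/2.943 = 10.84 rad/s².

α ≈ 10.8 rad/s²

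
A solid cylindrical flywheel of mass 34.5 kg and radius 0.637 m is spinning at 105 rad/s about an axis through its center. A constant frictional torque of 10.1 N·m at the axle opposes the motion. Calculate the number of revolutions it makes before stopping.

I = ½MR² = (1/2)(34.5)(0.637)² = 7.000 kg·m².
The net torque has magnitude 10.1 N·m, opposing ω.
|α| = τ/I = 10.10/7.000 = 1.443 rad/s² (deceleration).
ω² = ω₀² − 2|α|θ with ω = 0 ⇒ θ = ω₀²/(2|α|) = 3820 rad = 608.0 rev.

≈ 608 revolutions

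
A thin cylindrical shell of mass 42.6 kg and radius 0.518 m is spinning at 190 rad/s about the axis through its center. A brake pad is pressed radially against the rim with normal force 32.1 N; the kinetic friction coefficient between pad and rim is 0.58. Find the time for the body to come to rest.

t ≈ 225 s

I = MR² = (42.6)(0.518)² = 11.43 kg·m².
Friction force f = μN = (0.58)(32.1) = 18.62 N at the rim; torque magnitude τ = fR = 9.644 N·m, opposing ω.
|α| = τ/I = 9.644/11.43 = 0.8437 rad/s² (deceleration).
0 = ω₀ − |α|t ⇒ t = ω₀/|α| = 190/0.8437 = 225.2 s.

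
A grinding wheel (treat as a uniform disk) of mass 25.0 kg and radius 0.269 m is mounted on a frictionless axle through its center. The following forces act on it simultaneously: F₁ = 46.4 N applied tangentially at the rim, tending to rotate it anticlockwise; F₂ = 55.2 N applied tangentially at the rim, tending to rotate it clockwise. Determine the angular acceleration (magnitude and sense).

α ≈ 2.62 rad/s², clockwise

I = ½MR² = (1/2)(25.0)(0.269)² = 0.9045 kg·m².
Taking anticlockwise as positive: τ₁ = +(46.4)(0.269) = +12.48 N·m; τ₂ = −(55.2)(0.269) = −14.85 N·m.
Net torque τ = -2.367 N·m.
α = τ/I = -2.367/0.9045 = -2.617 rad/s².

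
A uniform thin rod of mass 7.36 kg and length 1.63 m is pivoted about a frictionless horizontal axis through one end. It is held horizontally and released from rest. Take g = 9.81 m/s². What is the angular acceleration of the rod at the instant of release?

α ≈ 9.03 rad/s²

About the pivot, I = (1/3)ML² = (1/3)(7.36)(1.63)² = 6.518 kg·m².
The weight acts at the center, a distance L/2 = 0.8150 m from the pivot; τ = Mg(L/2) = 58.84 N·m.
α = τ/I = 58.84/6.518 = 9.028 rad/s².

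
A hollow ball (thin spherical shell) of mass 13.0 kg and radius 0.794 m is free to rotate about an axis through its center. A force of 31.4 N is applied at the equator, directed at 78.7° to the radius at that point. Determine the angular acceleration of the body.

α ≈ 4.47 rad/s²

I = (2/3)MR² = (2/3)(13.0)(0.794)² = 5.464 kg·m².
Only the tangential component produces torque: τ = F R sinθ = (31.4)(0.794) sin 78.7° = 24.45 N·m.
From τ = Iα: α = 24.45/5.464 = 4.475 rad/s².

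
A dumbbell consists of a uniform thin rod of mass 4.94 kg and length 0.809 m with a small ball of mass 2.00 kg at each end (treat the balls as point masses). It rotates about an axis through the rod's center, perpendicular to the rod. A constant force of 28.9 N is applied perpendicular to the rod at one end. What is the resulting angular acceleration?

I_rod = (1/12)ML² = (1/12)(4.94)(0.809)² = 0.2694 kg·m².
I_balls = 2·m·(L/2)² = 2(2.00)(0.4045)² = 0.6545 kg·m².
Total I = 0.9239 kg·m².
τ = F·(L/2) = (28.9)(0.405) = 11.69 N·m.
α = τ/I = 11.69/0.9239 = 12.65 rad/s².

α ≈ 12.7 rad/s²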